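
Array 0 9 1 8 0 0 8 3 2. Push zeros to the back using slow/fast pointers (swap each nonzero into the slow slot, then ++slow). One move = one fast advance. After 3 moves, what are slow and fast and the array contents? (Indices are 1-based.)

slow=3, fast=4, a=[9, 1, 0, 8, 0, 0, 8, 3, 2]

(s=1,f=1) a[fast]=0 → fast++
(s=1,f=2) a[fast]=9≠0 swap→a[1]=9 → slow++,fast++
(s=2,f=3) a[fast]=1≠0 swap→a[2]=1 → slow++,fast++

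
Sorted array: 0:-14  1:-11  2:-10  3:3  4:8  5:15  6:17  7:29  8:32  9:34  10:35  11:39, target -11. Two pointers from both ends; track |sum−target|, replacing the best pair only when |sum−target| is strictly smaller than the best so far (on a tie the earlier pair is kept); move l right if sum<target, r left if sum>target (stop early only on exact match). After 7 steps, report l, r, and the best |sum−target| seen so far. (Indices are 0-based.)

[0,11] -14+39=25 d=36 * → r--
[0,10] -14+35=21 d=32 * → r--
[0,9] -14+34=20 d=31 * → r--
[0,8] -14+32=18 d=29 * → r--
[0,7] -14+29=15 d=26 * → r--
[0,6] -14+17=3 d=14 * → r--
[0,5] -14+15=1 d=12 * → r--

l=0, r=4, best |Δ|=12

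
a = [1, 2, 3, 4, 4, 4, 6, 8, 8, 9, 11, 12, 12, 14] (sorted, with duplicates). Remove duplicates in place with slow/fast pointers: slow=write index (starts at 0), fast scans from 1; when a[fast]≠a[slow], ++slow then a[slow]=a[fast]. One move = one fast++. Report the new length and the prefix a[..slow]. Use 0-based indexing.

(s=0,f=1) a[fast]=2≠a[slow]=1 write a[1]=2 → slow++,fast++
(s=1,f=2) a[fast]=3≠a[slow]=2 write a[2]=3 → slow++,fast++
(s=2,f=3) a[fast]=4≠a[slow]=3 write a[3]=4 → slow++,fast++
(s=3,f=4) a[fast]=4=a[slow] dup → fast++
(s=3,f=5) a[fast]=4=a[slow] dup → fast++
(s=3,f=6) a[fast]=6≠a[slow]=4 write a[4]=6 → slow++,fast++
(s=4,f=7) a[fast]=8≠a[slow]=6 write a[5]=8 → slow++,fast++
(s=5,f=8) a[fast]=8=a[slow] dup → fast++
(s=5,f=9) a[fast]=9≠a[slow]=8 write a[6]=9 → slow++,fast++
(s=6,f=10) a[fast]=11≠a[slow]=9 write a[7]=11 → slow++,fast++
(s=7,f=11) a[fast]=12≠a[slow]=11 write a[8]=12 → slow++,fast++
(s=8,f=12) a[fast]=12=a[slow] dup → fast++
(s=8,f=13) a[fast]=14≠a[slow]=12 write a[9]=14 → slow++,fast++

length 10; prefix = [1, 2, 3, 4, 6, 8, 9, 11, 12, 14]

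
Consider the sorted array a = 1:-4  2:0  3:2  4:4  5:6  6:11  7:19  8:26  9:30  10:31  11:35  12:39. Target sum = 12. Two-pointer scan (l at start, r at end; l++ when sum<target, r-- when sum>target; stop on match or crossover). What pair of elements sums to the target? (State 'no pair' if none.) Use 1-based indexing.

no pair

[1,12] -4+39=35 >12 → r--
[1,11] -4+35=31 >12 → r--
[1,10] -4+31=27 >12 → r--
[1,9] -4+30=26 >12 → r--
[1,8] -4+26=22 >12 → r--
[1,7] -4+19=15 >12 → r--
[1,6] -4+11=7 <12 → l++
[2,6] 0+11=11 <12 → l++
[3,6] 2+11=13 >12 → r--
[3,5] 2+6=8 <12 → l++
[4,5] 4+6=10 <12 → l++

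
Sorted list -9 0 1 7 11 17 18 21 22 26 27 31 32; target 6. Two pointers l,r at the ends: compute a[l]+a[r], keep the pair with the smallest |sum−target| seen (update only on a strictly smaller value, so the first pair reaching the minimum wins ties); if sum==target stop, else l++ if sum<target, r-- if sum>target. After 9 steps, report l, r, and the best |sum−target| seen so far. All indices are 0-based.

l=1, r=4, best |Δ|=2

[0,12] -9+32=23 d=17 * → r--
[0,11] -9+31=22 d=16 * → r--
[0,10] -9+27=18 d=12 * → r--
[0,9] -9+26=17 d=11 * → r--
[0,8] -9+22=13 d=7 * → r--
[0,7] -9+21=12 d=6 * → r--
[0,6] -9+18=9 d=3 * → r--
[0,5] -9+17=8 d=2 * → r--
[0,4] -9+11=2 d=4 → l++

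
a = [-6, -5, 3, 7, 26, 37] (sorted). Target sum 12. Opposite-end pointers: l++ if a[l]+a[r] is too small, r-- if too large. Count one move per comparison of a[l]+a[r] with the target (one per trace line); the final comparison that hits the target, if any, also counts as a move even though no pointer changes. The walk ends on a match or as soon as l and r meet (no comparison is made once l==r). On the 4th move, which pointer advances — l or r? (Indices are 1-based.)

[1,6] -6+37=31 >12 → r--
[1,5] -6+26=20 >12 → r--
[1,4] -6+7=1 <12 → l++
[2,4] -5+7=2 <12 → l++

l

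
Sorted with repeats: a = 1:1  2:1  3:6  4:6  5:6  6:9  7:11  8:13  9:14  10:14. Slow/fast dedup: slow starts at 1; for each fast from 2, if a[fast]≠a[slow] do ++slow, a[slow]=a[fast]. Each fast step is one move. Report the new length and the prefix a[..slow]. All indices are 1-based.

length 6; prefix = [1, 6, 9, 11, 13, 14]

slow=1 fast=2: a[fast]=1=a[slow] dup, fast++
slow=1 fast=3: a[fast]=6≠a[slow]=1 write a[2]=6, slow++,fast++
slow=2 fast=4: a[fast]=6=a[slow] dup, fast++
slow=2 fast=5: a[fast]=6=a[slow] dup, fast++
slow=2 fast=6: a[fast]=9≠a[slow]=6 write a[3]=9, slow++,fast++
slow=3 fast=7: a[fast]=11≠a[slow]=9 write a[4]=11, slow++,fast++
slow=4 fast=8: a[fast]=13≠a[slow]=11 write a[5]=13, slow++,fast++
slow=5 fast=9: a[fast]=14≠a[slow]=13 write a[6]=14, slow++,fast++
slow=6 fast=10: a[fast]=14=a[slow] dup, fast++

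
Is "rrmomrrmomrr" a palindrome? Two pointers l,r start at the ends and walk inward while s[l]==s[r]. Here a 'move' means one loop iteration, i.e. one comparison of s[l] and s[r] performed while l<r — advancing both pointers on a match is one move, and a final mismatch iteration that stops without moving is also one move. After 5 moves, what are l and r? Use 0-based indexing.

l=0 r=11: 'r'=='r', l++,r--
l=1 r=10: 'r'=='r', l++,r--
l=2 r=9: 'm'=='m', l++,r--
l=3 r=8: 'o'=='o', l++,r--
l=4 r=7: 'm'=='m', l++,r--

l=5, r=6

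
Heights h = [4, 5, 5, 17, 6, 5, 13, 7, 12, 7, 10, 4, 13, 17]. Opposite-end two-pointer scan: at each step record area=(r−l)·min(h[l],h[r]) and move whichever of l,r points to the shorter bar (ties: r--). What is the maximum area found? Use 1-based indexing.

l=1 r=14: min(4,17)*13=52 best=52 *, l++
l=2 r=14: min(5,17)*12=60 best=60 *, l++
l=3 r=14: min(5,17)*11=55 best=60, l++
l=4 r=14: min(17,17)*10=170 best=170 *, r--
l=4 r=13: min(17,13)*9=117 best=170, r--
l=4 r=12: min(17,4)*8=32 best=170, r--
l=4 r=11: min(17,10)*7=70 best=170, r--
l=4 r=10: min(17,7)*6=42 best=170, r--
l=4 r=9: min(17,12)*5=60 best=170, r--
l=4 r=8: min(17,7)*4=28 best=170, r--
l=4 r=7: min(17,13)*3=39 best=170, r--
l=4 r=6: min(17,5)*2=10 best=170, r--
l=4 r=5: min(17,6)*1=6 best=170, r--

max area = 170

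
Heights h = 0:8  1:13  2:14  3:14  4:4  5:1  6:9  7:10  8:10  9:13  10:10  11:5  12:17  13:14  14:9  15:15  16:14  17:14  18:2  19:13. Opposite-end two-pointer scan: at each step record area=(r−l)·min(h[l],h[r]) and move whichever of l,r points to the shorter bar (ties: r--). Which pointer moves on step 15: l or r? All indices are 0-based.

l

l=0 r=19: min(8,13)*19=152 best=152 *, l++
l=1 r=19: min(13,13)*18=234 best=234 *, r--
l=1 r=18: min(13,2)*17=34 best=234, r--
l=1 r=17: min(13,14)*16=208 best=234, l++
l=2 r=17: min(14,14)*15=210 best=234, r--
l=2 r=16: min(14,14)*14=196 best=234, r--
l=2 r=15: min(14,15)*13=182 best=234, l++
l=3 r=15: min(14,15)*12=168 best=234, l++
l=4 r=15: min(4,15)*11=44 best=234, l++
l=5 r=15: min(1,15)*10=10 best=234, l++
l=6 r=15: min(9,15)*9=81 best=234, l++
l=7 r=15: min(10,15)*8=80 best=234, l++
l=8 r=15: min(10,15)*7=70 best=234, l++
l=9 r=15: min(13,15)*6=78 best=234, l++
l=10 r=15: min(10,15)*5=50 best=234, l++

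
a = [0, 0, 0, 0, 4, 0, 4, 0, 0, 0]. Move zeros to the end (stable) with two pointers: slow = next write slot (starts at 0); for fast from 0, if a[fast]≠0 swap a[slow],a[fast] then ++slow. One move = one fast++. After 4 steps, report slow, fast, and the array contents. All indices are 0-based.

slow=0, fast=4, a=[0, 0, 0, 0, 4, 0, 4, 0, 0, 0]

slow=0 fast=0: a[fast]=0, fast++
slow=0 fast=1: a[fast]=0, fast++
slow=0 fast=2: a[fast]=0, fast++
slow=0 fast=3: a[fast]=0, fast++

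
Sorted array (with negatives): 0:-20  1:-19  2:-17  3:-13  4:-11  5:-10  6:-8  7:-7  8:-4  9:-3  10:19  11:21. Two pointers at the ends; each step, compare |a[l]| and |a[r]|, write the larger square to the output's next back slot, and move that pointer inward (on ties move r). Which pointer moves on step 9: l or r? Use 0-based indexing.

l

[0,11] |-20|<=|21| out[11]=441 → r--
[0,10] |-20|>|19| out[10]=400 → l++
[1,10] |-19|<=|19| out[9]=361 → r--
[1,9] |-19|>|-3| out[8]=361 → l++
[2,9] |-17|>|-3| out[7]=289 → l++
[3,9] |-13|>|-3| out[6]=169 → l++
[4,9] |-11|>|-3| out[5]=121 → l++
[5,9] |-10|>|-3| out[4]=100 → l++
[6,9] |-8|>|-3| out[3]=64 → l++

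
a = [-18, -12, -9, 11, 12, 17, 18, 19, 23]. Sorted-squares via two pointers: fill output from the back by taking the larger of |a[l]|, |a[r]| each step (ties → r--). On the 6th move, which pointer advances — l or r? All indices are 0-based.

r

[0,8] |-18|<=|23| out[8]=529 → r--
[0,7] |-18|<=|19| out[7]=361 → r--
[0,6] |-18|<=|18| out[6]=324 → r--
[0,5] |-18|>|17| out[5]=324 → l++
[1,5] |-12|<=|17| out[4]=289 → r--
[1,4] |-12|<=|12| out[3]=144 → r--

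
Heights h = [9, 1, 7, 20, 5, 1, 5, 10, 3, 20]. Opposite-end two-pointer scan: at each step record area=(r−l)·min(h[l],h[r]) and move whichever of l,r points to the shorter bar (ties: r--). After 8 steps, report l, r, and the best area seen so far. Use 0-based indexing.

[0,9] min(9,20)*9=81 best=81 * → l++
[1,9] min(1,20)*8=8 best=81 → l++
[2,9] min(7,20)*7=49 best=81 → l++
[3,9] min(20,20)*6=120 best=120 * → r--
[3,8] min(20,3)*5=15 best=120 → r--
[3,7] min(20,10)*4=40 best=120 → r--
[3,6] min(20,5)*3=15 best=120 → r--
[3,5] min(20,1)*2=2 best=120 → r--

l=3, r=4, best area=120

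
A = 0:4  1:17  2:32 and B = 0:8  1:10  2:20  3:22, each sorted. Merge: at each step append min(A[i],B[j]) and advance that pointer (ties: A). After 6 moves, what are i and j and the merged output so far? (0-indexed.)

[i=0,j=0] A[i]=4<=B[j]=8 take 4 → i++
[i=1,j=0] A[i]=17>B[j]=8 take 8 → j++
[i=1,j=1] A[i]=17>B[j]=10 take 10 → j++
[i=1,j=2] A[i]=17<=B[j]=20 take 17 → i++
[i=2,j=2] A[i]=32>B[j]=20 take 20 → j++
[i=2,j=3] A[i]=32>B[j]=22 take 22 → j++

i=2, j=4, merged so far=[4, 8, 10, 17, 20, 22]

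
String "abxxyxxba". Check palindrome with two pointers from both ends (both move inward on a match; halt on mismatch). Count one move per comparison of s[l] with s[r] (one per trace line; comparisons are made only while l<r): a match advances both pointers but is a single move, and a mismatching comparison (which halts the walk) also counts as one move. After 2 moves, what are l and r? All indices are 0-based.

l=2, r=6

l=0 r=8: 'a'=='a', l++,r--
l=1 r=7: 'b'=='b', l++,r--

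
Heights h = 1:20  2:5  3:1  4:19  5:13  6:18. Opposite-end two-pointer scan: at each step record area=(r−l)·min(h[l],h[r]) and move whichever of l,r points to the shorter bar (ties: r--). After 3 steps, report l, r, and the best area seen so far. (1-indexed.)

[1,6] min(20,18)*5=90 best=90 * → r--
[1,5] min(20,13)*4=52 best=90 → r--
[1,4] min(20,19)*3=57 best=90 → r--

l=1, r=3, best area=90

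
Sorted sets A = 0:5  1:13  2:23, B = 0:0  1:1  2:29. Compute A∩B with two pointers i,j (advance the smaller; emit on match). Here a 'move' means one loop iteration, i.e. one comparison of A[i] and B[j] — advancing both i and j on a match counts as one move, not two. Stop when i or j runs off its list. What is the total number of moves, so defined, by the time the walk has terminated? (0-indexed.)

i=0 j=0: 5>0, j++
i=0 j=1: 5>1, j++
i=0 j=2: 5<29, i++
i=1 j=2: 13<29, i++
i=2 j=2: 23<29, i++

5 moves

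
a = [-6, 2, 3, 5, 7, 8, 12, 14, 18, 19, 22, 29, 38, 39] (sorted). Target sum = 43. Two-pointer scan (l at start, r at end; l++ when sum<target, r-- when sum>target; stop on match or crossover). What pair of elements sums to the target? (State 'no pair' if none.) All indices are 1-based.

(5, 38)

l=1 r=14: -6+39=33 <43, l++
l=2 r=14: 2+39=41 <43, l++
l=3 r=14: 3+39=42 <43, l++
l=4 r=14: 5+39=44 >43, r--
l=4 r=13: 5+38=43, found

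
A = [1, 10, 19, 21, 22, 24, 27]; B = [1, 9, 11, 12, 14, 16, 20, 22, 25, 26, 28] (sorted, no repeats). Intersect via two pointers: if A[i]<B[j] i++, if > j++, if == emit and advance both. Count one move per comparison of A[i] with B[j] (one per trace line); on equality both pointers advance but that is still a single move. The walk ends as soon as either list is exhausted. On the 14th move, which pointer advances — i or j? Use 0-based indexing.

[i=0,j=0] 1==1 emit → i++,j++
[i=1,j=1] 10>9 → j++
[i=1,j=2] 10<11 → i++
[i=2,j=2] 19>11 → j++
[i=2,j=3] 19>12 → j++
[i=2,j=4] 19>14 → j++
[i=2,j=5] 19>16 → j++
[i=2,j=6] 19<20 → i++
[i=3,j=6] 21>20 → j++
[i=3,j=7] 21<22 → i++
[i=4,j=7] 22==22 emit → i++,j++
[i=5,j=8] 24<25 → i++
[i=6,j=8] 27>25 → j++
[i=6,j=9] 27>26 → j++

j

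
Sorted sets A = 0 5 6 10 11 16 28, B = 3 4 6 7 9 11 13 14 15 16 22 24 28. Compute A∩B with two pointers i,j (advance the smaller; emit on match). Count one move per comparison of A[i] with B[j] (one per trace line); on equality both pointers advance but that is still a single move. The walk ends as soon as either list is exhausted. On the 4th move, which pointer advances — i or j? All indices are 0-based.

i

[i=0,j=0] 0<3 → i++
[i=1,j=0] 5>3 → j++
[i=1,j=1] 5>4 → j++
[i=1,j=2] 5<6 → i++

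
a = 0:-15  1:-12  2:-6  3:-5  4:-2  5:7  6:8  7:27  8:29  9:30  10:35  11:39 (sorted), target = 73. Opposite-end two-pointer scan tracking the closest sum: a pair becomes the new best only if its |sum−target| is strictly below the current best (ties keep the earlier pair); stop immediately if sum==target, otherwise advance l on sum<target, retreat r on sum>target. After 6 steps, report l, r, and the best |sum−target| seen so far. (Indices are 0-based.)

l=0 r=11: -15+39=24 d=49 *, l++
l=1 r=11: -12+39=27 d=46 *, l++
l=2 r=11: -6+39=33 d=40 *, l++
l=3 r=11: -5+39=34 d=39 *, l++
l=4 r=11: -2+39=37 d=36 *, l++
l=5 r=11: 7+39=46 d=27 *, l++

l=6, r=11, best |Δ|=27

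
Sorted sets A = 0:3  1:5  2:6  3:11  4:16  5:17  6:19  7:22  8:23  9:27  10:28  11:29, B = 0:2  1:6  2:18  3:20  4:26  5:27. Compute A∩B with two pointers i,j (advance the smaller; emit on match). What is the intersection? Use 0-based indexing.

i=0 j=0: 3>2, j++
i=0 j=1: 3<6, i++
i=1 j=1: 5<6, i++
i=2 j=1: 6==6 emit, i++,j++
i=3 j=2: 11<18, i++
i=4 j=2: 16<18, i++
i=5 j=2: 17<18, i++
i=6 j=2: 19>18, j++
i=6 j=3: 19<20, i++
i=7 j=3: 22>20, j++
i=7 j=4: 22<26, i++
i=8 j=4: 23<26, i++
i=9 j=4: 27>26, j++
i=9 j=5: 27==27 emit, i++,j++

intersection = [6, 27]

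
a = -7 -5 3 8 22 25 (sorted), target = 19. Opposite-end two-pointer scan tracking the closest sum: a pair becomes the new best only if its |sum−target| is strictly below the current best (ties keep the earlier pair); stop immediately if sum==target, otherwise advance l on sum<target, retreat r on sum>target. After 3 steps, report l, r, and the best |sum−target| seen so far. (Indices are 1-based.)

l=3, r=5, best |Δ|=1

l=1 r=6: -7+25=18 d=1 *, l++
l=2 r=6: -5+25=20 d=1, r--
l=2 r=5: -5+22=17 d=2, l++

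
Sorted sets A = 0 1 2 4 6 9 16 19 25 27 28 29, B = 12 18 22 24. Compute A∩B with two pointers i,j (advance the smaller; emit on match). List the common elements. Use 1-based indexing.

[i=1,j=1] 0<12 → i++
[i=2,j=1] 1<12 → i++
[i=3,j=1] 2<12 → i++
[i=4,j=1] 4<12 → i++
[i=5,j=1] 6<12 → i++
[i=6,j=1] 9<12 → i++
[i=7,j=1] 16>12 → j++
[i=7,j=2] 16<18 → i++
[i=8,j=2] 19>18 → j++
[i=8,j=3] 19<22 → i++
[i=9,j=3] 25>22 → j++
[i=9,j=4] 25>24 → j++

intersection = []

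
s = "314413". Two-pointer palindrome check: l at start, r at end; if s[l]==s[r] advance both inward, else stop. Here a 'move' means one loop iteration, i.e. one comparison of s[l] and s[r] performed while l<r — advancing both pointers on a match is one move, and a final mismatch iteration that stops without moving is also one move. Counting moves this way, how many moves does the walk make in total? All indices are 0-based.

3 moves

l=0 r=5: '3'=='3', l++,r--
l=1 r=4: '1'=='1', l++,r--
l=2 r=3: '4'=='4', l++,r--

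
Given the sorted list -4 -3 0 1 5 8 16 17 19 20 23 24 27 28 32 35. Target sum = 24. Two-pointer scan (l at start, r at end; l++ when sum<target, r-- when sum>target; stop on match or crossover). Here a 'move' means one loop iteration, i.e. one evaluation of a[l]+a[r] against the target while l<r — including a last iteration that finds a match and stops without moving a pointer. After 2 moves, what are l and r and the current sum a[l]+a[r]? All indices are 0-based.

l=0, r=13, sum=24

l=0 r=15: -4+35=31 >24, r--
l=0 r=14: -4+32=28 >24, r--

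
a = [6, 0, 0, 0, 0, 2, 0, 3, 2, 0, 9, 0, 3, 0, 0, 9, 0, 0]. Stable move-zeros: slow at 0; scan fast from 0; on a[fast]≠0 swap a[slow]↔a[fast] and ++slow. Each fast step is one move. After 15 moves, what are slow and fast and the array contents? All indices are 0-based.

(s=0,f=0) a[fast]=6≠0 swap→a[0]=6 → slow++,fast++
(s=1,f=1) a[fast]=0 → fast++
(s=1,f=2) a[fast]=0 → fast++
(s=1,f=3) a[fast]=0 → fast++
(s=1,f=4) a[fast]=0 → fast++
(s=1,f=5) a[fast]=2≠0 swap→a[1]=2 → slow++,fast++
(s=2,f=6) a[fast]=0 → fast++
(s=2,f=7) a[fast]=3≠0 swap→a[2]=3 → slow++,fast++
(s=3,f=8) a[fast]=2≠0 swap→a[3]=2 → slow++,fast++
(s=4,f=9) a[fast]=0 → fast++
(s=4,f=10) a[fast]=9≠0 swap→a[4]=9 → slow++,fast++
(s=5,f=11) a[fast]=0 → fast++
(s=5,f=12) a[fast]=3≠0 swap→a[5]=3 → slow++,fast++
(s=6,f=13) a[fast]=0 → fast++
(s=6,f=14) a[fast]=0 → fast++

slow=6, fast=15, a=[6, 2, 3, 2, 9, 3, 0, 0, 0, 0, 0, 0, 0, 0, 0, 9, 0, 0]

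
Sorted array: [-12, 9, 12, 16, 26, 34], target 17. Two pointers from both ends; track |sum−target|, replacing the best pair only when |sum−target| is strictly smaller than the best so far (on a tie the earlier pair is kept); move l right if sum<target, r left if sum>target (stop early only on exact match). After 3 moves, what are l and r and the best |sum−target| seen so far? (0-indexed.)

l=0 r=5: -12+34=22 d=5 *, r--
l=0 r=4: -12+26=14 d=3 *, l++
l=1 r=4: 9+26=35 d=18, r--

l=1, r=3, best |Δ|=3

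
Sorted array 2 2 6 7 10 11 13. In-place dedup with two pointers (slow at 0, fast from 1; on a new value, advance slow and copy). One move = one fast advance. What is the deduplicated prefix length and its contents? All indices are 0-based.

length 6; prefix = [2, 6, 7, 10, 11, 13]

(s=0,f=1) a[fast]=2=a[slow] dup → fast++
(s=0,f=2) a[fast]=6≠a[slow]=2 write a[1]=6 → slow++,fast++
(s=1,f=3) a[fast]=7≠a[slow]=6 write a[2]=7 → slow++,fast++
(s=2,f=4) a[fast]=10≠a[slow]=7 write a[3]=10 → slow++,fast++
(s=3,f=5) a[fast]=11≠a[slow]=10 write a[4]=11 → slow++,fast++
(s=4,f=6) a[fast]=13≠a[slow]=11 write a[5]=13 → slow++,fast++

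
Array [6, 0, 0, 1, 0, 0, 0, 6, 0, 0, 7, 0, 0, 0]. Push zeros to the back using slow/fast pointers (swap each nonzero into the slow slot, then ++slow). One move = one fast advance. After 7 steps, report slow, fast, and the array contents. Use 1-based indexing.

slow=3, fast=8, a=[6, 1, 0, 0, 0, 0, 0, 6, 0, 0, 7, 0, 0, 0]

(s=1,f=1) a[fast]=6≠0 swap→a[1]=6 → slow++,fast++
(s=2,f=2) a[fast]=0 → fast++
(s=2,f=3) a[fast]=0 → fast++
(s=2,f=4) a[fast]=1≠0 swap→a[2]=1 → slow++,fast++
(s=3,f=5) a[fast]=0 → fast++
(s=3,f=6) a[fast]=0 → fast++
(s=3,f=7) a[fast]=0 → fast++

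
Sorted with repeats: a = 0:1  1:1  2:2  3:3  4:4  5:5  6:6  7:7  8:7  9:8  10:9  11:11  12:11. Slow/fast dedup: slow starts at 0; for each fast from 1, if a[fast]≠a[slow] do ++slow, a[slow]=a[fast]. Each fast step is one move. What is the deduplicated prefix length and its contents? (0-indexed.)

slow=0 fast=1: a[fast]=1=a[slow] dup, fast++
slow=0 fast=2: a[fast]=2≠a[slow]=1 write a[1]=2, slow++,fast++
slow=1 fast=3: a[fast]=3≠a[slow]=2 write a[2]=3, slow++,fast++
slow=2 fast=4: a[fast]=4≠a[slow]=3 write a[3]=4, slow++,fast++
slow=3 fast=5: a[fast]=5≠a[slow]=4 write a[4]=5, slow++,fast++
slow=4 fast=6: a[fast]=6≠a[slow]=5 write a[5]=6, slow++,fast++
slow=5 fast=7: a[fast]=7≠a[slow]=6 write a[6]=7, slow++,fast++
slow=6 fast=8: a[fast]=7=a[slow] dup, fast++
slow=6 fast=9: a[fast]=8≠a[slow]=7 write a[7]=8, slow++,fast++
slow=7 fast=10: a[fast]=9≠a[slow]=8 write a[8]=9, slow++,fast++
slow=8 fast=11: a[fast]=11≠a[slow]=9 write a[9]=11, slow++,fast++
slow=9 fast=12: a[fast]=11=a[slow] dup, fast++

length 10; prefix = [1, 2, 3, 4, 5, 6, 7, 8, 9, 11]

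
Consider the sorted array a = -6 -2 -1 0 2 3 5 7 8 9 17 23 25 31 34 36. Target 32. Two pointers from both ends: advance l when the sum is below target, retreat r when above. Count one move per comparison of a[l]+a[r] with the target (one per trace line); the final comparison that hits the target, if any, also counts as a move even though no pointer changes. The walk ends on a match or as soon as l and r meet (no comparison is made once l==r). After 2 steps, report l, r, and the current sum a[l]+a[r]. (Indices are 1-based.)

l=2, r=15, sum=32

l=1 r=16: -6+36=30 <32, l++
l=2 r=16: -2+36=34 >32, r--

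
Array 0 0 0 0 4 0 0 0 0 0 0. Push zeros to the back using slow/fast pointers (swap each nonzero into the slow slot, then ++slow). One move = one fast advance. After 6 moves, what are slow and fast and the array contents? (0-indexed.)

slow=1, fast=6, a=[4, 0, 0, 0, 0, 0, 0, 0, 0, 0, 0]

(s=0,f=0) a[fast]=0 → fast++
(s=0,f=1) a[fast]=0 → fast++
(s=0,f=2) a[fast]=0 → fast++
(s=0,f=3) a[fast]=0 → fast++
(s=0,f=4) a[fast]=4≠0 swap→a[0]=4 → slow++,fast++
(s=1,f=5) a[fast]=0 → fast++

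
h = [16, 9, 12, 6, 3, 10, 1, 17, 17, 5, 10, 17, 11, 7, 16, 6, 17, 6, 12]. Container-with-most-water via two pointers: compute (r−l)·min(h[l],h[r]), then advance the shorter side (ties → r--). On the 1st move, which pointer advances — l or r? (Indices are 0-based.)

l=0 r=18: min(16,12)*18=216 best=216 *, r--

r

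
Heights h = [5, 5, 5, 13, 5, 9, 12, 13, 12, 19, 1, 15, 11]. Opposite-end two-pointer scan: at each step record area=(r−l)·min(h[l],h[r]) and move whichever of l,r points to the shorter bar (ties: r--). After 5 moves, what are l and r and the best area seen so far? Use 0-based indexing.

l=4, r=11, best area=104

l=0 r=12: min(5,11)*12=60 best=60 *, l++
l=1 r=12: min(5,11)*11=55 best=60, l++
l=2 r=12: min(5,11)*10=50 best=60, l++
l=3 r=12: min(13,11)*9=99 best=99 *, r--
l=3 r=11: min(13,15)*8=104 best=104 *, l++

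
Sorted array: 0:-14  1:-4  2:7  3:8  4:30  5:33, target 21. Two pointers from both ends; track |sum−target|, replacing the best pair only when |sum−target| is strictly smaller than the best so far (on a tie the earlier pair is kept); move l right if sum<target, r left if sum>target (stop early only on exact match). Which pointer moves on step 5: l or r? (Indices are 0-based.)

l

l=0 r=5: -14+33=19 d=2 *, l++
l=1 r=5: -4+33=29 d=8, r--
l=1 r=4: -4+30=26 d=5, r--
l=1 r=3: -4+8=4 d=17, l++
l=2 r=3: 7+8=15 d=6, l++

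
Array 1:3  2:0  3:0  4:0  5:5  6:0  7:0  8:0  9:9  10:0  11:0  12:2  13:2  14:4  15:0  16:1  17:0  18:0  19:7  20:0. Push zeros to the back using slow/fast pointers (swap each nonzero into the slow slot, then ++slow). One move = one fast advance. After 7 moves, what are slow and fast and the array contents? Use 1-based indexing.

slow=3, fast=8, a=[3, 5, 0, 0, 0, 0, 0, 0, 9, 0, 0, 2, 2, 4, 0, 1, 0, 0, 7, 0]

(s=1,f=1) a[fast]=3≠0 swap→a[1]=3 → slow++,fast++
(s=2,f=2) a[fast]=0 → fast++
(s=2,f=3) a[fast]=0 → fast++
(s=2,f=4) a[fast]=0 → fast++
(s=2,f=5) a[fast]=5≠0 swap→a[2]=5 → slow++,fast++
(s=3,f=6) a[fast]=0 → fast++
(s=3,f=7) a[fast]=0 → fast++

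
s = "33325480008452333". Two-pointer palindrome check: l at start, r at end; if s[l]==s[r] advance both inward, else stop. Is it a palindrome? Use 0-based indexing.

palindrome

l=0 r=16: '3'=='3', l++,r--
l=1 r=15: '3'=='3', l++,r--
l=2 r=14: '3'=='3', l++,r--
l=3 r=13: '2'=='2', l++,r--
l=4 r=12: '5'=='5', l++,r--
l=5 r=11: '4'=='4', l++,r--
l=6 r=10: '8'=='8', l++,r--
l=7 r=9: '0'=='0', l++,r--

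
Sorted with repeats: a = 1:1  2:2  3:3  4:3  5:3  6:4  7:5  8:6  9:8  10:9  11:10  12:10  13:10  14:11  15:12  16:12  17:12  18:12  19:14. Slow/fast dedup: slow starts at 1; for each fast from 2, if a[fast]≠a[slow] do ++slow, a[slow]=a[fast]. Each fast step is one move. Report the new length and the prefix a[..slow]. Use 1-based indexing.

(s=1,f=2) a[fast]=2≠a[slow]=1 write a[2]=2 → slow++,fast++
(s=2,f=3) a[fast]=3≠a[slow]=2 write a[3]=3 → slow++,fast++
(s=3,f=4) a[fast]=3=a[slow] dup → fast++
(s=3,f=5) a[fast]=3=a[slow] dup → fast++
(s=3,f=6) a[fast]=4≠a[slow]=3 write a[4]=4 → slow++,fast++
(s=4,f=7) a[fast]=5≠a[slow]=4 write a[5]=5 → slow++,fast++
(s=5,f=8) a[fast]=6≠a[slow]=5 write a[6]=6 → slow++,fast++
(s=6,f=9) a[fast]=8≠a[slow]=6 write a[7]=8 → slow++,fast++
(s=7,f=10) a[fast]=9≠a[slow]=8 write a[8]=9 → slow++,fast++
(s=8,f=11) a[fast]=10≠a[slow]=9 write a[9]=10 → slow++,fast++
(s=9,f=12) a[fast]=10=a[slow] dup → fast++
(s=9,f=13) a[fast]=10=a[slow] dup → fast++
(s=9,f=14) a[fast]=11≠a[slow]=10 write a[10]=11 → slow++,fast++
(s=10,f=15) a[fast]=12≠a[slow]=11 write a[11]=12 → slow++,fast++
(s=11,f=16) a[fast]=12=a[slow] dup → fast++
(s=11,f=17) a[fast]=12=a[slow] dup → fast++
(s=11,f=18) a[fast]=12=a[slow] dup → fast++
(s=11,f=19) a[fast]=14≠a[slow]=12 write a[12]=14 → slow++,fast++

length 12; prefix = [1, 2, 3, 4, 5, 6, 8, 9, 10, 11, 12, 14]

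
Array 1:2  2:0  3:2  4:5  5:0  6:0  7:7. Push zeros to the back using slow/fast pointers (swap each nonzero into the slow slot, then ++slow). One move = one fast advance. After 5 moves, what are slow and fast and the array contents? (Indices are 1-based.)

(s=1,f=1) a[fast]=2≠0 swap→a[1]=2 → slow++,fast++
(s=2,f=2) a[fast]=0 → fast++
(s=2,f=3) a[fast]=2≠0 swap→a[2]=2 → slow++,fast++
(s=3,f=4) a[fast]=5≠0 swap→a[3]=5 → slow++,fast++
(s=4,f=5) a[fast]=0 → fast++

slow=4, fast=6, a=[2, 2, 5, 0, 0, 0, 7]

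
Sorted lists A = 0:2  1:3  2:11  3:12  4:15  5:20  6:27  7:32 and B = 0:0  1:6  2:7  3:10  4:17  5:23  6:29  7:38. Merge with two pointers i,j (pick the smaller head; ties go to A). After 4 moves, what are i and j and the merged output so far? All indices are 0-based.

i=0 j=0: A[i]=2>B[j]=0 take 0, j++
i=0 j=1: A[i]=2<=B[j]=6 take 2, i++
i=1 j=1: A[i]=3<=B[j]=6 take 3, i++
i=2 j=1: A[i]=11>B[j]=6 take 6, j++

i=2, j=2, merged so far=[0, 2, 3, 6]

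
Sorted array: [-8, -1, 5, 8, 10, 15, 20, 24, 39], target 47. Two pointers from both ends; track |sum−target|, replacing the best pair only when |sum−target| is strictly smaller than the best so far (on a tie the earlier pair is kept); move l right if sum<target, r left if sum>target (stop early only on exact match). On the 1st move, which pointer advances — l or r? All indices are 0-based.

l

l=0 r=8: -8+39=31 d=16 *, l++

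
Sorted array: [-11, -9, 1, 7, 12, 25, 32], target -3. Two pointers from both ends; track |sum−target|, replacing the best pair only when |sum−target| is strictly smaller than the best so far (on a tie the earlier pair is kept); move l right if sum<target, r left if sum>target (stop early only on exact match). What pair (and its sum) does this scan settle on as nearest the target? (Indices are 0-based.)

[0,6] -11+32=21 d=24 * → r--
[0,5] -11+25=14 d=17 * → r--
[0,4] -11+12=1 d=4 * → r--
[0,3] -11+7=-4 d=1 * → l++
[1,3] -9+7=-2 d=1 → r--
[1,2] -9+1=-8 d=5 → l++

pair (-11, 7) with sum -4 (|Δ|=1)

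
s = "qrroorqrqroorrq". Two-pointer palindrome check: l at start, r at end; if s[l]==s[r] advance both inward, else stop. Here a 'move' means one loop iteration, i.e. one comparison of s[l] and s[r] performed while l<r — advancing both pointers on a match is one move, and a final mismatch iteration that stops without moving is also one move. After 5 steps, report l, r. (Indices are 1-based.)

l=6, r=10

l=1 r=15: 'q'=='q', l++,r--
l=2 r=14: 'r'=='r', l++,r--
l=3 r=13: 'r'=='r', l++,r--
l=4 r=12: 'o'=='o', l++,r--
l=5 r=11: 'o'=='o', l++,r--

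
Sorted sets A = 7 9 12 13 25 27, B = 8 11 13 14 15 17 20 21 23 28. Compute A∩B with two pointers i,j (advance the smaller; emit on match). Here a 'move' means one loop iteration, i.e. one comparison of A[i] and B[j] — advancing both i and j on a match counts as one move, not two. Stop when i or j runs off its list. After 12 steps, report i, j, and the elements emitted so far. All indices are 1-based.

[i=1,j=1] 7<8 → i++
[i=2,j=1] 9>8 → j++
[i=2,j=2] 9<11 → i++
[i=3,j=2] 12>11 → j++
[i=3,j=3] 12<13 → i++
[i=4,j=3] 13==13 emit → i++,j++
[i=5,j=4] 25>14 → j++
[i=5,j=5] 25>15 → j++
[i=5,j=6] 25>17 → j++
[i=5,j=7] 25>20 → j++
[i=5,j=8] 25>21 → j++
[i=5,j=9] 25>23 → j++

i=5, j=10, emitted=[13]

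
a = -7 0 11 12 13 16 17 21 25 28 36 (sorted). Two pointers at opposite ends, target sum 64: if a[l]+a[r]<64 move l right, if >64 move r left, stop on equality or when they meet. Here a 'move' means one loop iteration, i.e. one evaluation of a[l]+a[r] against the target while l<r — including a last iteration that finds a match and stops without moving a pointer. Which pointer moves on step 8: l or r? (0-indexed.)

l=0 r=10: -7+36=29 <64, l++
l=1 r=10: 0+36=36 <64, l++
l=2 r=10: 11+36=47 <64, l++
l=3 r=10: 12+36=48 <64, l++
l=4 r=10: 13+36=49 <64, l++
l=5 r=10: 16+36=52 <64, l++
l=6 r=10: 17+36=53 <64, l++
l=7 r=10: 21+36=57 <64, l++

l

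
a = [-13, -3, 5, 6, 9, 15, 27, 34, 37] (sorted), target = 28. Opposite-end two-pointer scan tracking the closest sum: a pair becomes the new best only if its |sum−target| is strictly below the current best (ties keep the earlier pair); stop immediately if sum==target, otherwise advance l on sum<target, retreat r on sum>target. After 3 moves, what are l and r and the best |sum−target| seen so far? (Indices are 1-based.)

[1,9] -13+37=24 d=4 * → l++
[2,9] -3+37=34 d=6 → r--
[2,8] -3+34=31 d=3 * → r--

l=2, r=7, best |Δ|=3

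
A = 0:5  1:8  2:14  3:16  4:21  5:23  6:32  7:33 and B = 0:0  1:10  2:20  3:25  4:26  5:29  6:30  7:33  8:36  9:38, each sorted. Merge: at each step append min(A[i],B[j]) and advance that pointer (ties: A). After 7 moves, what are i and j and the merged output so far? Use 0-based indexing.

i=0 j=0: A[i]=5>B[j]=0 take 0, j++
i=0 j=1: A[i]=5<=B[j]=10 take 5, i++
i=1 j=1: A[i]=8<=B[j]=10 take 8, i++
i=2 j=1: A[i]=14>B[j]=10 take 10, j++
i=2 j=2: A[i]=14<=B[j]=20 take 14, i++
i=3 j=2: A[i]=16<=B[j]=20 take 16, i++
i=4 j=2: A[i]=21>B[j]=20 take 20, j++

i=4, j=3, merged so far=[0, 5, 8, 10, 14, 16, 20]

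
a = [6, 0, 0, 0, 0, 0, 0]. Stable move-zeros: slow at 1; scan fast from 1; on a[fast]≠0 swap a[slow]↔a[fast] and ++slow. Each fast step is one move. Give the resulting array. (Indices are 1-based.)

[6, 0, 0, 0, 0, 0, 0]

slow=1 fast=1: a[fast]=6≠0 swap→a[1]=6, slow++,fast++
slow=2 fast=2: a[fast]=0, fast++
slow=2 fast=3: a[fast]=0, fast++
slow=2 fast=4: a[fast]=0, fast++
slow=2 fast=5: a[fast]=0, fast++
slow=2 fast=6: a[fast]=0, fast++
slow=2 fast=7: a[fast]=0, fast++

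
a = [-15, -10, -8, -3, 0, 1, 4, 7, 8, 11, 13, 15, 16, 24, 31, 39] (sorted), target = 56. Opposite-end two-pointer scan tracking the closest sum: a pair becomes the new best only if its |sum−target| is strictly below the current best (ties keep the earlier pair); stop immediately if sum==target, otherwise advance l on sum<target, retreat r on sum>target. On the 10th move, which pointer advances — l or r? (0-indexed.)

l

l=0 r=15: -15+39=24 d=32 *, l++
l=1 r=15: -10+39=29 d=27 *, l++
l=2 r=15: -8+39=31 d=25 *, l++
l=3 r=15: -3+39=36 d=20 *, l++
l=4 r=15: 0+39=39 d=17 *, l++
l=5 r=15: 1+39=40 d=16 *, l++
l=6 r=15: 4+39=43 d=13 *, l++
l=7 r=15: 7+39=46 d=10 *, l++
l=8 r=15: 8+39=47 d=9 *, l++
l=9 r=15: 11+39=50 d=6 *, l++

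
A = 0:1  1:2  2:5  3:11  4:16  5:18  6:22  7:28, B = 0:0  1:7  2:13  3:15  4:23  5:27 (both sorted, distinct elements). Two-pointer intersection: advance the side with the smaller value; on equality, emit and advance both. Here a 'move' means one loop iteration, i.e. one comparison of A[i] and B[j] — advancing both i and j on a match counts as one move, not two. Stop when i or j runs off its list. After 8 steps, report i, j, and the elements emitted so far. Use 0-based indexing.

[i=0,j=0] 1>0 → j++
[i=0,j=1] 1<7 → i++
[i=1,j=1] 2<7 → i++
[i=2,j=1] 5<7 → i++
[i=3,j=1] 11>7 → j++
[i=3,j=2] 11<13 → i++
[i=4,j=2] 16>13 → j++
[i=4,j=3] 16>15 → j++

i=4, j=4, emitted=[]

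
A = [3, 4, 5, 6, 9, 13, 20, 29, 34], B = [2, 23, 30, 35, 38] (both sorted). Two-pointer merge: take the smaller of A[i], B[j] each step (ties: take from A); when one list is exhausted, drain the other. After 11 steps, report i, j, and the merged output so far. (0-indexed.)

i=8, j=3, merged so far=[2, 3, 4, 5, 6, 9, 13, 20, 23, 29, 30]

[i=0,j=0] A[i]=3>B[j]=2 take 2 → j++
[i=0,j=1] A[i]=3<=B[j]=23 take 3 → i++
[i=1,j=1] A[i]=4<=B[j]=23 take 4 → i++
[i=2,j=1] A[i]=5<=B[j]=23 take 5 → i++
[i=3,j=1] A[i]=6<=B[j]=23 take 6 → i++
[i=4,j=1] A[i]=9<=B[j]=23 take 9 → i++
[i=5,j=1] A[i]=13<=B[j]=23 take 13 → i++
[i=6,j=1] A[i]=20<=B[j]=23 take 20 → i++
[i=7,j=1] A[i]=29>B[j]=23 take 23 → j++
[i=7,j=2] A[i]=29<=B[j]=30 take 29 → i++
[i=8,j=2] A[i]=34>B[j]=30 take 30 → j++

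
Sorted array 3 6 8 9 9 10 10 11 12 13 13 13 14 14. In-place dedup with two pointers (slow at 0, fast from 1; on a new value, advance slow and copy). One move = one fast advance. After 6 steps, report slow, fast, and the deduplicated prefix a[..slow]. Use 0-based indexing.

slow=0 fast=1: a[fast]=6≠a[slow]=3 write a[1]=6, slow++,fast++
slow=1 fast=2: a[fast]=8≠a[slow]=6 write a[2]=8, slow++,fast++
slow=2 fast=3: a[fast]=9≠a[slow]=8 write a[3]=9, slow++,fast++
slow=3 fast=4: a[fast]=9=a[slow] dup, fast++
slow=3 fast=5: a[fast]=10≠a[slow]=9 write a[4]=10, slow++,fast++
slow=4 fast=6: a[fast]=10=a[slow] dup, fast++

slow=4, fast=7, prefix=[3, 6, 8, 9, 10]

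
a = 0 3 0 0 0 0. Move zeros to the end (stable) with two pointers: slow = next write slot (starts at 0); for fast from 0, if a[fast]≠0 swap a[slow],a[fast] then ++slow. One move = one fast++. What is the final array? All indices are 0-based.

(s=0,f=0) a[fast]=0 → fast++
(s=0,f=1) a[fast]=3≠0 swap→a[0]=3 → slow++,fast++
(s=1,f=2) a[fast]=0 → fast++
(s=1,f=3) a[fast]=0 → fast++
(s=1,f=4) a[fast]=0 → fast++
(s=1,f=5) a[fast]=0 → fast++

[3, 0, 0, 0, 0, 0]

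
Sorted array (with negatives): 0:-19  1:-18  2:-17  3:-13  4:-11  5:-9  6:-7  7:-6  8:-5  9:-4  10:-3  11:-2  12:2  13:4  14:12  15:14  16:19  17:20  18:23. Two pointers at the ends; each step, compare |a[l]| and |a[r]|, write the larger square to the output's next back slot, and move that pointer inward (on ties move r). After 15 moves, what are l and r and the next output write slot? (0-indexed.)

l=9, r=12, next write slot=3

[0,18] |-19|<=|23| out[18]=529 → r--
[0,17] |-19|<=|20| out[17]=400 → r--
[0,16] |-19|<=|19| out[16]=361 → r--
[0,15] |-19|>|14| out[15]=361 → l++
[1,15] |-18|>|14| out[14]=324 → l++
[2,15] |-17|>|14| out[13]=289 → l++
[3,15] |-13|<=|14| out[12]=196 → r--
[3,14] |-13|>|12| out[11]=169 → l++
[4,14] |-11|<=|12| out[10]=144 → r--
[4,13] |-11|>|4| out[9]=121 → l++
[5,13] |-9|>|4| out[8]=81 → l++
[6,13] |-7|>|4| out[7]=49 → l++
[7,13] |-6|>|4| out[6]=36 → l++
[8,13] |-5|>|4| out[5]=25 → l++
[9,13] |-4|<=|4| out[4]=16 → r--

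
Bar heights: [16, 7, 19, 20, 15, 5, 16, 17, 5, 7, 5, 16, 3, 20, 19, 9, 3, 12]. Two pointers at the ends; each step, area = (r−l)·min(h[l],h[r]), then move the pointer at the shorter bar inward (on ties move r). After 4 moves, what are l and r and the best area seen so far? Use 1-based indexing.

l=1 r=18: min(16,12)*17=204 best=204 *, r--
l=1 r=17: min(16,3)*16=48 best=204, r--
l=1 r=16: min(16,9)*15=135 best=204, r--
l=1 r=15: min(16,19)*14=224 best=224 *, l++

l=2, r=15, best area=224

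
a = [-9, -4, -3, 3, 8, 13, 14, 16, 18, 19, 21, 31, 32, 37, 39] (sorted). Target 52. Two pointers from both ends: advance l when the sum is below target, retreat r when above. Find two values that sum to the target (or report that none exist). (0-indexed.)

(13, 39)

l=0 r=14: -9+39=30 <52, l++
l=1 r=14: -4+39=35 <52, l++
l=2 r=14: -3+39=36 <52, l++
l=3 r=14: 3+39=42 <52, l++
l=4 r=14: 8+39=47 <52, l++
l=5 r=14: 13+39=52, found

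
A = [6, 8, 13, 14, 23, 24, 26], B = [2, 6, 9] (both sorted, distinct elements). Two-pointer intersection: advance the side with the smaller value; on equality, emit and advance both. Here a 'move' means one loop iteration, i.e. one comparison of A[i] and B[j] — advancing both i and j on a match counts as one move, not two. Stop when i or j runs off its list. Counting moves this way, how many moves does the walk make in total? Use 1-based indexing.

i=1 j=1: 6>2, j++
i=1 j=2: 6==6 emit, i++,j++
i=2 j=3: 8<9, i++
i=3 j=3: 13>9, j++

4 moves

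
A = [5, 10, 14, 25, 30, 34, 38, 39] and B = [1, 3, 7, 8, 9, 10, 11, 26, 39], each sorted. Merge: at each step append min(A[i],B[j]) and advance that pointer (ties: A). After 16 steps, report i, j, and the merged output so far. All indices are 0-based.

i=8, j=8, merged so far=[1, 3, 5, 7, 8, 9, 10, 10, 11, 14, 25, 26, 30, 34, 38, 39]

i=0 j=0: A[i]=5>B[j]=1 take 1, j++
i=0 j=1: A[i]=5>B[j]=3 take 3, j++
i=0 j=2: A[i]=5<=B[j]=7 take 5, i++
i=1 j=2: A[i]=10>B[j]=7 take 7, j++
i=1 j=3: A[i]=10>B[j]=8 take 8, j++
i=1 j=4: A[i]=10>B[j]=9 take 9, j++
i=1 j=5: A[i]=10<=B[j]=10 take 10, i++
i=2 j=5: A[i]=14>B[j]=10 take 10, j++
i=2 j=6: A[i]=14>B[j]=11 take 11, j++
i=2 j=7: A[i]=14<=B[j]=26 take 14, i++
i=3 j=7: A[i]=25<=B[j]=26 take 25, i++
i=4 j=7: A[i]=30>B[j]=26 take 26, j++
i=4 j=8: A[i]=30<=B[j]=39 take 30, i++
i=5 j=8: A[i]=34<=B[j]=39 take 34, i++
i=6 j=8: A[i]=38<=B[j]=39 take 38, i++
i=7 j=8: A[i]=39<=B[j]=39 take 39, i++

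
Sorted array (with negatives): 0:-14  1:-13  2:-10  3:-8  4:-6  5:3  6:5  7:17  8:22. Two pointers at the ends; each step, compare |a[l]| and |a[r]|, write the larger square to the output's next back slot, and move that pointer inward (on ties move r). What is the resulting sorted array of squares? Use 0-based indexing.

[9, 25, 36, 64, 100, 169, 196, 289, 484]

l=0 r=8: |-14|<=|22| out[8]=484, r--
l=0 r=7: |-14|<=|17| out[7]=289, r--
l=0 r=6: |-14|>|5| out[6]=196, l++
l=1 r=6: |-13|>|5| out[5]=169, l++
l=2 r=6: |-10|>|5| out[4]=100, l++
l=3 r=6: |-8|>|5| out[3]=64, l++
l=4 r=6: |-6|>|5| out[2]=36, l++
l=5 r=6: |3|<=|5| out[1]=25, r--
l=5 r=5: |3|<=|3| out[0]=9, r--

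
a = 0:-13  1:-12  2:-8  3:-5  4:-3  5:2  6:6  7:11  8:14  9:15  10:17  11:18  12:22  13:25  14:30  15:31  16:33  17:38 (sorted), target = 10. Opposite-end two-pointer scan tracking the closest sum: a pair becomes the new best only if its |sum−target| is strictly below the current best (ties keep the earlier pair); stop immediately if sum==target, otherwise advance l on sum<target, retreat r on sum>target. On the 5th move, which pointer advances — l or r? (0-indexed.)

r

[0,17] -13+38=25 d=15 * → r--
[0,16] -13+33=20 d=10 * → r--
[0,15] -13+31=18 d=8 * → r--
[0,14] -13+30=17 d=7 * → r--
[0,13] -13+25=12 d=2 * → r--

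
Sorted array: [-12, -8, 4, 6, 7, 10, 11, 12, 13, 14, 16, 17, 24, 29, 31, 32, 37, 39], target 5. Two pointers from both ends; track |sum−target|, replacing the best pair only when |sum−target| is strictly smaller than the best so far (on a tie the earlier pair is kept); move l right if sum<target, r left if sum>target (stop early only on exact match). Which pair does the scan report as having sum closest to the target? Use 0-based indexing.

pair (-12, 17) with sum 5 (|Δ|=0)

l=0 r=17: -12+39=27 d=22 *, r--
l=0 r=16: -12+37=25 d=20 *, r--
l=0 r=15: -12+32=20 d=15 *, r--
l=0 r=14: -12+31=19 d=14 *, r--
l=0 r=13: -12+29=17 d=12 *, r--
l=0 r=12: -12+24=12 d=7 *, r--
l=0 r=11: -12+17=5 d=0 *, stop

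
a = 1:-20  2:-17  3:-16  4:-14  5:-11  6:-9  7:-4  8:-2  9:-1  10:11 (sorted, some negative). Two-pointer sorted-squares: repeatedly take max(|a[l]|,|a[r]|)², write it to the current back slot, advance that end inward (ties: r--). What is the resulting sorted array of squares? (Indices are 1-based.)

[1,10] |-20|>|11| out[10]=400 → l++
[2,10] |-17|>|11| out[9]=289 → l++
[3,10] |-16|>|11| out[8]=256 → l++
[4,10] |-14|>|11| out[7]=196 → l++
[5,10] |-11|<=|11| out[6]=121 → r--
[5,9] |-11|>|-1| out[5]=121 → l++
[6,9] |-9|>|-1| out[4]=81 → l++
[7,9] |-4|>|-1| out[3]=16 → l++
[8,9] |-2|>|-1| out[2]=4 → l++
[9,9] |-1|<=|-1| out[1]=1 → r--

[1, 4, 16, 81, 121, 121, 196, 256, 289, 400]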